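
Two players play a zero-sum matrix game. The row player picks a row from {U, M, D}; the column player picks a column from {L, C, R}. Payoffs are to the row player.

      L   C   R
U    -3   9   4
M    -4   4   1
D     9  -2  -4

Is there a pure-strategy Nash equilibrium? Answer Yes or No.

Row minima: U → -3, M → -4, D → -4; maximin = -3.
Column maxima: L → 9, C → 9, R → 4; minimax = 4.
-3 ≠ 4, so no pure-strategy equilibrium exists.

No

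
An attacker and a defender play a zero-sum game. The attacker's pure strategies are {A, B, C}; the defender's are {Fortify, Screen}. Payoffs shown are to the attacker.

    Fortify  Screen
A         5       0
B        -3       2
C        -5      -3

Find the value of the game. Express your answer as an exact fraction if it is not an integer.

Row minima: A → 0, B → -3, C → -5; maximin = 0.
Column maxima: Fortify → 5, Screen → 2; minimax = 2.
0 ≠ 2, so there is no saddle point; optimal play is mixed.
C is strictly dominated by A, so the attacker never plays it.
On the remaining 2×2 (A, B vs Fortify, Screen):
Let the attacker play A with probability p. Expected payoff against Fortify: 5p + (-3)(1−p) = 8p − 3; against Screen: 0p + 2(1−p) = −2p + 2.
Setting these equal: 8p − 3 = −2p + 2 ⇒ 10p = 5 ⇒ p = 1/2, and the value is (8)·(1/2) − 3 = 1.
For the defender: with q = P(Fortify), equating A's and B's payoffs gives 5q = −5q + 2 ⇒ q = 1/5.

1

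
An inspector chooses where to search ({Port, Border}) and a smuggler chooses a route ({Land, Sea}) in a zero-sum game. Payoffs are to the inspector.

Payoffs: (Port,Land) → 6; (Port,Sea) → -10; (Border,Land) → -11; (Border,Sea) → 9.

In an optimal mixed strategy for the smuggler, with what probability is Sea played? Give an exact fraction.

17/36

Row minima: Port → -10, Border → -11; maximin = -10.
Column maxima: Land → 6, Sea → 9; minimax = 6.
-10 ≠ 6, so there is no saddle point; optimal play is mixed.
Let the inspector play Port with probability p. Expected payoff against Land: 6p + (-11)(1−p) = 17p − 11; against Sea: (-10)p + 9(1−p) = −19p + 9.
Setting these equal: 17p − 11 = −19p + 9 ⇒ 36p = 20 ⇒ p = 5/9, and the value is (17)·(5/9) − 11 = -14/9.
For the smuggler: with q = P(Land), equating Port's and Border's payoffs gives 16q − 10 = −20q + 9 ⇒ q = 19/36.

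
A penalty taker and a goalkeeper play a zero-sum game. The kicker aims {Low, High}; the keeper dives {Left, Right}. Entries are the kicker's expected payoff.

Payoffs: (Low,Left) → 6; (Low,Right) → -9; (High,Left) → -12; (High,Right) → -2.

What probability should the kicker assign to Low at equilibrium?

Row minima: Low → -9, High → -12; maximin = -9.
Column maxima: Left → 6, Right → -2; minimax = -2.
-9 ≠ -2, so there is no saddle point; optimal play is mixed.
Let the kicker play Low with probability p. Expected payoff against Left: 6p + (-12)(1−p) = 18p − 12; against Right: (-9)p + (-2)(1−p) = −7p − 2.
Setting these equal: 18p − 12 = −7p − 2 ⇒ 25p = 10 ⇒ p = 2/5, and the value is (18)·(2/5) − 12 = -24/5.
For the keeper: with q = P(Left), equating Low's and High's payoffs gives 15q − 9 = −10q − 2 ⇒ q = 7/25.

2/5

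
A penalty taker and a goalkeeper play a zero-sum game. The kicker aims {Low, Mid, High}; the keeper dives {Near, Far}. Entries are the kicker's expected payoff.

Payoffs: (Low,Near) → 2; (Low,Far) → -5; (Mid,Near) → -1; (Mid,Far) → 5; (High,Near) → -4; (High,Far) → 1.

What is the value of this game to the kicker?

5/13

Row minima: Low → -5, Mid → -1, High → -4; maximin = -1.
Column maxima: Near → 2, Far → 5; minimax = 2.
-1 ≠ 2, so there is no saddle point; optimal play is mixed.
High is strictly dominated by Mid, so the kicker never plays it.
On the remaining 2×2 (Low, Mid vs Near, Far):
Let the kicker play Low with probability p. Expected payoff against Near: 2p + (-1)(1−p) = 3p − 1; against Far: (-5)p + 5(1−p) = −10p + 5.
Setting these equal: 3p − 1 = −10p + 5 ⇒ 13p = 6 ⇒ p = 6/13, and the value is (3)·(6/13) − 1 = 5/13.
For the keeper: with q = P(Near), equating Low's and Mid's payoffs gives 7q − 5 = −6q + 5 ⇒ q = 10/13.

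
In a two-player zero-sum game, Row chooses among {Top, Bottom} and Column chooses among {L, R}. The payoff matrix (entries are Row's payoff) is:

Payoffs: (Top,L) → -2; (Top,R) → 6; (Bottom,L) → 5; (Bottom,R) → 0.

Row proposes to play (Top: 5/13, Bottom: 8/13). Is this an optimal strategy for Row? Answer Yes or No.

Yes

Against L this mix gives (5/13)·(-2) + (8/13)·5 = 30/13.
Against R this mix gives (5/13)·6 + (8/13)·0 = 30/13.
All of Column's active replies (L, R) yield 30/13, and no column does worse for Row. The mix makes Column indifferent and guarantees 30/13, so it is optimal.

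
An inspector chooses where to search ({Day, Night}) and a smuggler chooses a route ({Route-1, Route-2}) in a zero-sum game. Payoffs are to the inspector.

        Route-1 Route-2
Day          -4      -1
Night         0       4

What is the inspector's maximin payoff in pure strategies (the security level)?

Row minima: Day → -4, Night → 0.
The best of these is 0.

0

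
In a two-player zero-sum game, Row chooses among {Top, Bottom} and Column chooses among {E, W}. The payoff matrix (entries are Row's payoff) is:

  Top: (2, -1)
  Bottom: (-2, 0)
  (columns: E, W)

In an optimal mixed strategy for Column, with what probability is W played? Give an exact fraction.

4/5

Row minima: Top → -1, Bottom → -2; maximin = -1.
Column maxima: E → 2, W → 0; minimax = 0.
-1 ≠ 0, so there is no saddle point; optimal play is mixed.
Let Row play Top with probability p. Expected payoff against E: 2p + (-2)(1−p) = 4p − 2; against W: (-1)p + 0(1−p) = −p.
Setting these equal: 4p − 2 = −p ⇒ 5p = 2 ⇒ p = 2/5, and the value is (4)·(2/5) − 2 = -2/5.
For Column: with q = P(E), equating Top's and Bottom's payoffs gives 3q − 1 = −2q ⇒ q = 1/5.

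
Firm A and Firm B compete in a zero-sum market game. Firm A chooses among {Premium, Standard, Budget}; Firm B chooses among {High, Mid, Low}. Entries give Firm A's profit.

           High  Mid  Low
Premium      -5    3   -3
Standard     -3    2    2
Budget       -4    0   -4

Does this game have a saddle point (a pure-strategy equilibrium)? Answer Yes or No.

Row minima: Premium → -5, Standard → -3, Budget → -4; maximin = -3.
Column maxima: High → -3, Mid → 3, Low → 2; minimax = -3.
maximin = minimax = -3, so a saddle point exists.

Yes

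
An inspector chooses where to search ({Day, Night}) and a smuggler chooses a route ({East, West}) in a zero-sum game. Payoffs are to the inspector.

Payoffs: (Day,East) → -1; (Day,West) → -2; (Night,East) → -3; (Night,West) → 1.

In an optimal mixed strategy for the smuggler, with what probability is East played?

Row minima: Day → -2, Night → -3; maximin = -2.
Column maxima: East → -1, West → 1; minimax = -1.
-2 ≠ -1, so there is no saddle point; optimal play is mixed.
Let the inspector play Day with probability p. Expected payoff against East: (-1)p + (-3)(1−p) = 2p − 3; against West: (-2)p + 1(1−p) = −3p + 1.
Setting these equal: 2p − 3 = −3p + 1 ⇒ 5p = 4 ⇒ p = 4/5, and the value is (2)·(4/5) − 3 = -7/5.
For the smuggler: with q = P(East), equating Day's and Night's payoffs gives q − 2 = −4q + 1 ⇒ q = 3/5.

3/5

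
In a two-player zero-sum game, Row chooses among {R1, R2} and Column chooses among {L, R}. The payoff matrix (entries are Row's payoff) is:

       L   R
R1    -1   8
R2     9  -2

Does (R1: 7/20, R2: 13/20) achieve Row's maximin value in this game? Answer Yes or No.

Against L this mix gives (7/20)·(-1) + (13/20)·9 = 11/2.
Against R this mix gives (7/20)·8 + (13/20)·(-2) = 3/2.
Column will play R, holding Row to 3/2. Shifting weight toward the row that does better against R would raise this floor (the equalizing mix achieves 7/2 against both R and L), so the proposed strategy is not optimal.

No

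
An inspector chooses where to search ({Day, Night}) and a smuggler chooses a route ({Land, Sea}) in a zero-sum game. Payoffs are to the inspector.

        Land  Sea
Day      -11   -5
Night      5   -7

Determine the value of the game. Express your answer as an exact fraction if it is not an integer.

-17/3

Row minima: Day → -11, Night → -7; maximin = -7.
Column maxima: Land → 5, Sea → -5; minimax = -5.
-7 ≠ -5, so there is no saddle point; optimal play is mixed.
Let the inspector play Day with probability p. Expected payoff against Land: (-11)p + 5(1−p) = −16p + 5; against Sea: (-5)p + (-7)(1−p) = 2p − 7.
Setting these equal: −16p + 5 = 2p − 7 ⇒ −18p = -12 ⇒ p = 2/3, and the value is (-16)·(2/3) + 5 = -17/3.
For the smuggler: with q = P(Land), equating Day's and Night's payoffs gives −6q − 5 = 12q − 7 ⇒ q = 1/9.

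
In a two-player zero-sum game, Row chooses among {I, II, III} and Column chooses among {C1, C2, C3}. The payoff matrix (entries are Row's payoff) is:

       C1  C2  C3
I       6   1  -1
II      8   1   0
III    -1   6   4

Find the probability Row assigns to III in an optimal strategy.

Row minima: I → -1, II → 0, III → -1; maximin = 0.
Column maxima: C1 → 8, C2 → 6, C3 → 4; minimax = 4.
0 ≠ 4, so there is no saddle point; optimal play is mixed.
C2 is strictly dominated by C3 (it gives Row strictly more in every row), so Column never plays it.
With C2 eliminated, I is strictly dominated by II (II gives Row strictly more in every remaining column), so Row never plays it.
On the remaining 2×2 (II, III vs C1, C3):
Let Row play II with probability p. Expected payoff against C1: 8p + (-1)(1−p) = 9p − 1; against C3: 0p + 4(1−p) = −4p + 4.
Setting these equal: 9p − 1 = −4p + 4 ⇒ 13p = 5 ⇒ p = 5/13, and the value is (9)·(5/13) − 1 = 32/13.
For Column: with q = P(C1), equating II's and III's payoffs gives 8q = −5q + 4 ⇒ q = 4/13.

8/13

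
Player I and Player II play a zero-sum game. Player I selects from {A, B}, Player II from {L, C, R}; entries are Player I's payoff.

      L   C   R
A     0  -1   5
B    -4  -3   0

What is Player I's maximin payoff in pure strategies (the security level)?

-1

Row minima: A → -1, B → -4.
The best of these is -1.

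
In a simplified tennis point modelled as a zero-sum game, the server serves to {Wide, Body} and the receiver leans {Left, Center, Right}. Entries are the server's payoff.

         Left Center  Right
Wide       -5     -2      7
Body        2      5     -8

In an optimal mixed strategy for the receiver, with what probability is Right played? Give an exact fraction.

Row minima: Wide → -5, Body → -8; maximin = -5.
Column maxima: Left → 2, Center → 5, Right → 7; minimax = 2.
-5 ≠ 2, so there is no saddle point; optimal play is mixed.
Center is strictly dominated by Left (it gives the server strictly more in every row), so the receiver never plays it.
On the remaining 2×2 (Wide, Body vs Left, Right):
Let the server play Wide with probability p. Expected payoff against Left: (-5)p + 2(1−p) = −7p + 2; against Right: 7p + (-8)(1−p) = 15p − 8.
Setting these equal: −7p + 2 = 15p − 8 ⇒ −22p = -10 ⇒ p = 5/11, and the value is (-7)·(5/11) + 2 = -13/11.
For the receiver: with q = P(Left), equating Wide's and Body's payoffs gives −12q + 7 = 10q − 8 ⇒ q = 15/22.

7/22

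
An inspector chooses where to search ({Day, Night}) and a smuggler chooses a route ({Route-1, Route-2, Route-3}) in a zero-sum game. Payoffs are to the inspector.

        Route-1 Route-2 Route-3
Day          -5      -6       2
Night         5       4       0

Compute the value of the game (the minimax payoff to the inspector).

2/3

Row minima: Day → -6, Night → 0; maximin = 0.
Column maxima: Route-1 → 5, Route-2 → 4, Route-3 → 2; minimax = 2.
0 ≠ 2, so there is no saddle point; optimal play is mixed.
Route-1 is strictly dominated by Route-2 (it gives the inspector strictly more in every row), so the smuggler never plays it.
On the remaining 2×2 (Day, Night vs Route-2, Route-3):
Let the inspector play Day with probability p. Expected payoff against Route-2: (-6)p + 4(1−p) = −10p + 4; against Route-3: 2p + 0(1−p) = 2p.
Setting these equal: −10p + 4 = 2p ⇒ −12p = -4 ⇒ p = 1/3, and the value is (-10)·(1/3) + 4 = 2/3.
For the smuggler: with q = P(Route-2), equating Day's and Night's payoffs gives −8q + 2 = 4q ⇒ q = 1/6.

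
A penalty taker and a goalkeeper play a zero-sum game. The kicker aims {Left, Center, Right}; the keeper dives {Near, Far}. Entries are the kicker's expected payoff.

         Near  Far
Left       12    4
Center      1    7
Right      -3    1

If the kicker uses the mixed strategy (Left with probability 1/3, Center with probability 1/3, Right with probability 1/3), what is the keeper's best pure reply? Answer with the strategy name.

Near

If the keeper plays Near, the kicker's expected payoff is (1/3)·12 + (1/3)·1 + (1/3)·(-3) = 10/3.
If the keeper plays Far, the kicker's expected payoff is (1/3)·4 + (1/3)·7 + (1/3)·1 = 4.
The keeper minimizes the kicker's payoff; the smallest is 10/3, so the best response is Near.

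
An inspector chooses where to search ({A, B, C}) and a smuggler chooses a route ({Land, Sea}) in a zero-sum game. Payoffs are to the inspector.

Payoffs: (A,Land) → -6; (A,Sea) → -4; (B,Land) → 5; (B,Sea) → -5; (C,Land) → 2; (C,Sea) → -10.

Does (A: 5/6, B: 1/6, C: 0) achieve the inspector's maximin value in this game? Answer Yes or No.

Against Land this mix gives (5/6)·(-6) + (1/6)·5 = -25/6.
Against Sea this mix gives (5/6)·(-4) + (1/6)·(-5) = -25/6.
All of the smuggler's active replies (Land, Sea) yield -25/6, and no column does worse for the inspector. The mix makes the smuggler indifferent and guarantees -25/6, so it is optimal.

Yes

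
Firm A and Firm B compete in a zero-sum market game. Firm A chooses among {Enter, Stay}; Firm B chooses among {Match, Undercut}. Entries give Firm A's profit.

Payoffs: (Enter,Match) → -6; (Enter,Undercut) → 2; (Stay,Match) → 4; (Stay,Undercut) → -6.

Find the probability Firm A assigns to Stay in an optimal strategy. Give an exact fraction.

4/9

Row minima: Enter → -6, Stay → -6; maximin = -6.
Column maxima: Match → 4, Undercut → 2; minimax = 2.
-6 ≠ 2, so there is no saddle point; optimal play is mixed.
Let Firm A play Enter with probability p. Expected payoff against Match: (-6)p + 4(1−p) = −10p + 4; against Undercut: 2p + (-6)(1−p) = 8p − 6.
Setting these equal: −10p + 4 = 8p − 6 ⇒ −18p = -10 ⇒ p = 5/9, and the value is (-10)·(5/9) + 4 = -14/9.
For Firm B: with q = P(Match), equating Enter's and Stay's payoffs gives −8q + 2 = 10q − 6 ⇒ q = 4/9.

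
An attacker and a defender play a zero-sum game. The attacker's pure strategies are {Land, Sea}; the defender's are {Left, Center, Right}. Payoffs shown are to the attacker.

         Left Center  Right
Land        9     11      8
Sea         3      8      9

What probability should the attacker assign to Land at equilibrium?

6/7

Row minima: Land → 8, Sea → 3; maximin = 8.
Column maxima: Left → 9, Center → 11, Right → 9; minimax = 9.
8 ≠ 9, so there is no saddle point; optimal play is mixed.
Center is strictly dominated by Left (it gives the attacker strictly more in every row), so the defender never plays it.
On the remaining 2×2 (Land, Sea vs Left, Right):
Let the attacker play Land with probability p. Expected payoff against Left: 9p + 3(1−p) = 6p + 3; against Right: 8p + 9(1−p) = −p + 9.
Setting these equal: 6p + 3 = −p + 9 ⇒ 7p = 6 ⇒ p = 6/7, and the value is (6)·(6/7) + 3 = 57/7.
For the defender: with q = P(Left), equating Land's and Sea's payoffs gives q + 8 = −6q + 9 ⇒ q = 1/7.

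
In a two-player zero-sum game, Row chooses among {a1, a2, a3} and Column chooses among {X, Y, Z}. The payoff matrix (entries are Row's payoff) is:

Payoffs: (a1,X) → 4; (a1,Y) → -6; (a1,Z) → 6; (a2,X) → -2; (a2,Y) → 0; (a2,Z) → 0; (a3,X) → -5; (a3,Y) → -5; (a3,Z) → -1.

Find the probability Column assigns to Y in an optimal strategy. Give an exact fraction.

Row minima: a1 → -6, a2 → -2, a3 → -5; maximin = -2.
Column maxima: X → 4, Y → 0, Z → 6; minimax = 0.
-2 ≠ 0, so there is no saddle point; optimal play is mixed.
a3 is strictly dominated by a2, so Row never plays it.
Z is strictly dominated by X (it gives Row strictly more in every row), so Column never plays it.
On the remaining 2×2 (a1, a2 vs X, Y):
Let Row play a1 with probability p. Expected payoff against X: 4p + (-2)(1−p) = 6p − 2; against Y: (-6)p + 0(1−p) = −6p.
Setting these equal: 6p − 2 = −6p ⇒ 12p = 2 ⇒ p = 1/6, and the value is (6)·(1/6) − 2 = -1.
For Column: with q = P(X), equating a1's and a2's payoffs gives 10q − 6 = −2q ⇒ q = 1/2.

1/2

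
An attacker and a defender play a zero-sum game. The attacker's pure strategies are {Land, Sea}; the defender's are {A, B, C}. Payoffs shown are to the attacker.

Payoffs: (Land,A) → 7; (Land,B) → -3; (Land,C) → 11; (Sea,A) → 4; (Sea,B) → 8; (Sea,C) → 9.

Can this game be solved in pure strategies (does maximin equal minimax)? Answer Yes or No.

Row minima: Land → -3, Sea → 4; maximin = 4.
Column maxima: A → 7, B → 8, C → 11; minimax = 7.
4 ≠ 7, so no pure-strategy equilibrium exists.

No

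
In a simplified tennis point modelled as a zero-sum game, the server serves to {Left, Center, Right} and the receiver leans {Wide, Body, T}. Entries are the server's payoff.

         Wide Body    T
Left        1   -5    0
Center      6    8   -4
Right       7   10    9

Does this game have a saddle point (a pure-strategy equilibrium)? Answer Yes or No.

Yes

Row minima: Left → -5, Center → -4, Right → 7; maximin = 7.
Column maxima: Wide → 7, Body → 10, T → 9; minimax = 7.
maximin = minimax = 7, so a saddle point exists.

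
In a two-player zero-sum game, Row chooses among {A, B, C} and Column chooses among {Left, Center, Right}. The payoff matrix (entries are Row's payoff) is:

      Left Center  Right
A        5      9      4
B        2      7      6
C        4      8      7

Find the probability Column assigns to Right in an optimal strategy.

Row minima: A → 4, B → 2, C → 4; maximin = 4.
Column maxima: Left → 5, Center → 9, Right → 7; minimax = 5.
4 ≠ 5, so there is no saddle point; optimal play is mixed.
B is strictly dominated by C, so Row never plays it.
Center is strictly dominated by Left (it gives Row strictly more in every row), so Column never plays it.
On the remaining 2×2 (A, C vs Left, Right):
Let Row play A with probability p. Expected payoff against Left: 5p + 4(1−p) = p + 4; against Right: 4p + 7(1−p) = −3p + 7.
Setting these equal: p + 4 = −3p + 7 ⇒ 4p = 3 ⇒ p = 3/4, and the value is (1)·(3/4) + 4 = 19/4.
For Column: with q = P(Left), equating A's and C's payoffs gives q + 4 = −3q + 7 ⇒ q = 3/4.

1/4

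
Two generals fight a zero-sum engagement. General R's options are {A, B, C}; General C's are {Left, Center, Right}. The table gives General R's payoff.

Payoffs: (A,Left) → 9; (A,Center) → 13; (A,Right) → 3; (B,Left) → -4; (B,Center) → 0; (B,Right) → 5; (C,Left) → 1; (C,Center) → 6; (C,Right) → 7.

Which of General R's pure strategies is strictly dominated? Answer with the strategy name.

C gives a strictly higher payoff than B against every column: 1 > -4, 6 > 0, 7 > 5.
So B is strictly dominated and General R never plays it.

B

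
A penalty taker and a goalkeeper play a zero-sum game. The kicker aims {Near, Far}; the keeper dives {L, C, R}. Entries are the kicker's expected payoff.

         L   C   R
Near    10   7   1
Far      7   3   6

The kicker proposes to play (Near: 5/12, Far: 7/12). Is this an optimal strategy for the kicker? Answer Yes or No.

Against L this mix gives (5/12)·10 + (7/12)·7 = 33/4.
Against C this mix gives (5/12)·7 + (7/12)·3 = 14/3.
Against R this mix gives (5/12)·1 + (7/12)·6 = 47/12.
The keeper will play R, holding the kicker to 47/12. Shifting weight toward the row that does better against R would raise this floor (the equalizing mix achieves 13/3 against both R and C), so the proposed strategy is not optimal.

No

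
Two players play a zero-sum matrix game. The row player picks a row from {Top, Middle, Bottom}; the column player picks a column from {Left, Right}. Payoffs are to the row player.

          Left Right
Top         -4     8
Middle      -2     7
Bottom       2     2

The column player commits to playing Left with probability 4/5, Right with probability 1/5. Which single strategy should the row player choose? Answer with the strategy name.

Bottom

Expected payoff of Top: (4/5)·(-4) + (1/5)·8 = -8/5.
Expected payoff of Middle: (4/5)·(-2) + (1/5)·7 = -1/5.
Expected payoff of Bottom: (4/5)·2 + (1/5)·2 = 2.
The largest is 2, so the row player's best response is Bottom.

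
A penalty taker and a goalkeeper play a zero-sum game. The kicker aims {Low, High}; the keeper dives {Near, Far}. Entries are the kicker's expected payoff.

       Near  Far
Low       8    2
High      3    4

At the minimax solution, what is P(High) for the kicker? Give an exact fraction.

6/7

Row minima: Low → 2, High → 3; maximin = 3.
Column maxima: Near → 8, Far → 4; minimax = 4.
3 ≠ 4, so there is no saddle point; optimal play is mixed.
Let the kicker play Low with probability p. Expected payoff against Near: 8p + 3(1−p) = 5p + 3; against Far: 2p + 4(1−p) = −2p + 4.
Setting these equal: 5p + 3 = −2p + 4 ⇒ 7p = 1 ⇒ p = 1/7, and the value is (5)·(1/7) + 3 = 26/7.
For the keeper: with q = P(Near), equating Low's and High's payoffs gives 6q + 2 = −q + 4 ⇒ q = 2/7.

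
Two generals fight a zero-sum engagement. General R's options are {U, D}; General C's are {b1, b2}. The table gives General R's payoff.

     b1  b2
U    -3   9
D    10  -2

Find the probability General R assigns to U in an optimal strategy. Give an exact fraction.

Row minima: U → -3, D → -2; maximin = -2.
Column maxima: b1 → 10, b2 → 9; minimax = 9.
-2 ≠ 9, so there is no saddle point; optimal play is mixed.
Let General R play U with probability p. Expected payoff against b1: (-3)p + 10(1−p) = −13p + 10; against b2: 9p + (-2)(1−p) = 11p − 2.
Setting these equal: −13p + 10 = 11p − 2 ⇒ −24p = -12 ⇒ p = 1/2, and the value is (-13)·(1/2) + 10 = 7/2.
For General C: with q = P(b1), equating U's and D's payoffs gives −12q + 9 = 12q − 2 ⇒ q = 11/24.

1/2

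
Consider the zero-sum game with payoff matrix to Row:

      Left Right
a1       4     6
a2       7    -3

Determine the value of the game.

9/2

Row minima: a1 → 4, a2 → -3; maximin = 4.
Column maxima: Left → 7, Right → 6; minimax = 6.
4 ≠ 6, so there is no saddle point; optimal play is mixed.
Let Row play a1 with probability p. Expected payoff against Left: 4p + 7(1−p) = −3p + 7; against Right: 6p + (-3)(1−p) = 9p − 3.
Setting these equal: −3p + 7 = 9p − 3 ⇒ −12p = -10 ⇒ p = 5/6, and the value is (-3)·(5/6) + 7 = 9/2.
For Column: with q = P(Left), equating a1's and a2's payoffs gives −2q + 6 = 10q − 3 ⇒ q = 3/4.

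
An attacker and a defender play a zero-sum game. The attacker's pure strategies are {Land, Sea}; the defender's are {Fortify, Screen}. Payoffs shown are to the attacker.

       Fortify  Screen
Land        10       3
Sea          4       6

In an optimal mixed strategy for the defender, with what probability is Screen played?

2/3

Row minima: Land → 3, Sea → 4; maximin = 4.
Column maxima: Fortify → 10, Screen → 6; minimax = 6.
4 ≠ 6, so there is no saddle point; optimal play is mixed.
Let the attacker play Land with probability p. Expected payoff against Fortify: 10p + 4(1−p) = 6p + 4; against Screen: 3p + 6(1−p) = −3p + 6.
Setting these equal: 6p + 4 = −3p + 6 ⇒ 9p = 2 ⇒ p = 2/9, and the value is (6)·(2/9) + 4 = 16/3.
For the defender: with q = P(Fortify), equating Land's and Sea's payoffs gives 7q + 3 = −2q + 6 ⇒ q = 1/3.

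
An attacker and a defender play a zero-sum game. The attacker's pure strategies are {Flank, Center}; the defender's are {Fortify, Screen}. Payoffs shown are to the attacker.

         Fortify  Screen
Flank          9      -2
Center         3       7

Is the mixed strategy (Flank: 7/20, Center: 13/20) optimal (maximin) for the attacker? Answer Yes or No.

No

Against Fortify this mix gives (7/20)·9 + (13/20)·3 = 51/10.
Against Screen this mix gives (7/20)·(-2) + (13/20)·7 = 77/20.
The defender will play Screen, holding the attacker to 77/20. Shifting weight toward the row that does better against Screen would raise this floor (the equalizing mix achieves 23/5 against both Screen and Fortify), so the proposed strategy is not optimal.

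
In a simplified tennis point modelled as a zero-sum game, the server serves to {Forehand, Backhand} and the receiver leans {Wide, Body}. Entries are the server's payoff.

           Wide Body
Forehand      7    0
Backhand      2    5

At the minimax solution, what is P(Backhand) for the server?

7/10

Row minima: Forehand → 0, Backhand → 2; maximin = 2.
Column maxima: Wide → 7, Body → 5; minimax = 5.
2 ≠ 5, so there is no saddle point; optimal play is mixed.
Let the server play Forehand with probability p. Expected payoff against Wide: 7p + 2(1−p) = 5p + 2; against Body: 0p + 5(1−p) = −5p + 5.
Setting these equal: 5p + 2 = −5p + 5 ⇒ 10p = 3 ⇒ p = 3/10, and the value is (5)·(3/10) + 2 = 7/2.
For the receiver: with q = P(Wide), equating Forehand's and Backhand's payoffs gives 7q = −3q + 5 ⇒ q = 1/2.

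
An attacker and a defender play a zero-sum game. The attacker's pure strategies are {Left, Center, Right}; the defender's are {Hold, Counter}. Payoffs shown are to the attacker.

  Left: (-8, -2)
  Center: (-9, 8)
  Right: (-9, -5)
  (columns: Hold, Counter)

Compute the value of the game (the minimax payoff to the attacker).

-8

Row minima: Left → -8, Center → -9, Right → -9; maximin = -8.
Column maxima: Hold → -8, Counter → 8; minimax = -8.
Since maximin = minimax = -8, there is a saddle point and the value is -8.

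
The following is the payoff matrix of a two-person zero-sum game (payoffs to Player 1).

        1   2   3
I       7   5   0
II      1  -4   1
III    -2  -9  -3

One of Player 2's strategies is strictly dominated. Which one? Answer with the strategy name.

2 holds Player 1's payoff strictly below 1 in every row: 5 < 7, -4 < 1, -9 < -2.
So 1 is strictly dominated for Player 2.

1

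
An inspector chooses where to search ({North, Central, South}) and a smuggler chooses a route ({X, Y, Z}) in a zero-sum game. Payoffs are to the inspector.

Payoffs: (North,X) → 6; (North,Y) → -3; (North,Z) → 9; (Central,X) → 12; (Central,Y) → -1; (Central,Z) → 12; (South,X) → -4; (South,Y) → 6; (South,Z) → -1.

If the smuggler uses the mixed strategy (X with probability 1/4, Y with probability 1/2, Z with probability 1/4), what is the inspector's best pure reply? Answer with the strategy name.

Expected payoff of North: (1/4)·6 + (1/2)·(-3) + (1/4)·9 = 9/4.
Expected payoff of Central: (1/4)·12 + (1/2)·(-1) + (1/4)·12 = 11/2.
Expected payoff of South: (1/4)·(-4) + (1/2)·6 + (1/4)·(-1) = 7/4.
The largest is 11/2, so the inspector's best response is Central.

Central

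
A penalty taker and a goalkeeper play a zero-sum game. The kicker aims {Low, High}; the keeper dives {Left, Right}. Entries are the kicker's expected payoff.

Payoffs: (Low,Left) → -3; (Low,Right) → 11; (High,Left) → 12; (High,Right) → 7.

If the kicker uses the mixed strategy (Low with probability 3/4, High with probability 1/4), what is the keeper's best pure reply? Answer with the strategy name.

If the keeper plays Left, the kicker's expected payoff is (3/4)·(-3) + (1/4)·12 = 3/4.
If the keeper plays Right, the kicker's expected payoff is (3/4)·11 + (1/4)·7 = 10.
The keeper minimizes the kicker's payoff; the smallest is 3/4, so the best response is Left.

Left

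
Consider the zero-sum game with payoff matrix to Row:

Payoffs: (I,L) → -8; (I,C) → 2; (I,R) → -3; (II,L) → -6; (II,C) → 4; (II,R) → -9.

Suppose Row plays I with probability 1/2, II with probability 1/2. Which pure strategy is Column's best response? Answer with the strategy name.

L

If Column plays L, Row's expected payoff is (1/2)·(-8) + (1/2)·(-6) = -7.
If Column plays C, Row's expected payoff is (1/2)·2 + (1/2)·4 = 3.
If Column plays R, Row's expected payoff is (1/2)·(-3) + (1/2)·(-9) = -6.
Column minimizes Row's payoff; the smallest is -7, so the best response is L.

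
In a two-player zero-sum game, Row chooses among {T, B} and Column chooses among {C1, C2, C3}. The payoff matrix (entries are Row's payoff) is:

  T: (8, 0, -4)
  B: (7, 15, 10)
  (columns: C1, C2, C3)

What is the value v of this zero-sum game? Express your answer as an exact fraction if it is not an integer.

Row minima: T → -4, B → 7; maximin = 7.
Column maxima: C1 → 8, C2 → 15, C3 → 10; minimax = 8.
7 ≠ 8, so there is no saddle point; optimal play is mixed.
C2 is strictly dominated by C3 (it gives Row strictly more in every row), so Column never plays it.
On the remaining 2×2 (T, B vs C1, C3):
Let Row play T with probability p. Expected payoff against C1: 8p + 7(1−p) = p + 7; against C3: (-4)p + 10(1−p) = −14p + 10.
Setting these equal: p + 7 = −14p + 10 ⇒ 15p = 3 ⇒ p = 1/5, and the value is (1)·(1/5) + 7 = 36/5.
For Column: with q = P(C1), equating T's and B's payoffs gives 12q − 4 = −3q + 10 ⇒ q = 14/15.

36/5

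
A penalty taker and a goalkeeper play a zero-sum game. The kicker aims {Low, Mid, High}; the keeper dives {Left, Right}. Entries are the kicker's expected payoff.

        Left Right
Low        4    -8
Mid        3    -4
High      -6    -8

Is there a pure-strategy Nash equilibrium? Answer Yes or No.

Row minima: Low → -8, Mid → -4, High → -8; maximin = -4.
Column maxima: Left → 4, Right → -4; minimax = -4.
maximin = minimax = -4, so a saddle point exists.

Yes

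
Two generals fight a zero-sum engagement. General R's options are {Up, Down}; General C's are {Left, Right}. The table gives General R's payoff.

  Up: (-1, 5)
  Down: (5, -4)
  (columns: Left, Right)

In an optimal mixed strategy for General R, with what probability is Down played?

Row minima: Up → -1, Down → -4; maximin = -1.
Column maxima: Left → 5, Right → 5; minimax = 5.
-1 ≠ 5, so there is no saddle point; optimal play is mixed.
Let General R play Up with probability p. Expected payoff against Left: (-1)p + 5(1−p) = −6p + 5; against Right: 5p + (-4)(1−p) = 9p − 4.
Setting these equal: −6p + 5 = 9p − 4 ⇒ −15p = -9 ⇒ p = 3/5, and the value is (-6)·(3/5) + 5 = 7/5.
For General C: with q = P(Left), equating Up's and Down's payoffs gives −6q + 5 = 9q − 4 ⇒ q = 3/5.

2/5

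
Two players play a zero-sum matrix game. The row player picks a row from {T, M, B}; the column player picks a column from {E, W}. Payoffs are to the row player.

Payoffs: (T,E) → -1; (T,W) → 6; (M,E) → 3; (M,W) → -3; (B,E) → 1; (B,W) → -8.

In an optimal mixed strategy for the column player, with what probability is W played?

Row minima: T → -1, M → -3, B → -8; maximin = -1.
Column maxima: E → 3, W → 6; minimax = 3.
-1 ≠ 3, so there is no saddle point; optimal play is mixed.
B is strictly dominated by M, so the row player never plays it.
On the remaining 2×2 (T, M vs E, W):
Let the row player play T with probability p. Expected payoff against E: (-1)p + 3(1−p) = −4p + 3; against W: 6p + (-3)(1−p) = 9p − 3.
Setting these equal: −4p + 3 = 9p − 3 ⇒ −13p = -6 ⇒ p = 6/13, and the value is (-4)·(6/13) + 3 = 15/13.
For the column player: with q = P(E), equating T's and M's payoffs gives −7q + 6 = 6q − 3 ⇒ q = 9/13.

4/13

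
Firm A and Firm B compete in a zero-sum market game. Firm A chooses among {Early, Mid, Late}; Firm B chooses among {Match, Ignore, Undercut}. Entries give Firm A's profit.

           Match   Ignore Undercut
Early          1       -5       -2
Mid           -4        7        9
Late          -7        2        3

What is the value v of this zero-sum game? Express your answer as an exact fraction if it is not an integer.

-13/17

Row minima: Early → -5, Mid → -4, Late → -7; maximin = -4.
Column maxima: Match → 1, Ignore → 7, Undercut → 9; minimax = 1.
-4 ≠ 1, so there is no saddle point; optimal play is mixed.
Late is strictly dominated by Mid, so Firm A never plays it.
Undercut is strictly dominated by Ignore (it gives Firm A strictly more in every row), so Firm B never plays it.
On the remaining 2×2 (Early, Mid vs Match, Ignore):
Let Firm A play Early with probability p. Expected payoff against Match: 1p + (-4)(1−p) = 5p − 4; against Ignore: (-5)p + 7(1−p) = −12p + 7.
Setting these equal: 5p − 4 = −12p + 7 ⇒ 17p = 11 ⇒ p = 11/17, and the value is (5)·(11/17) − 4 = -13/17.
For Firm B: with q = P(Match), equating Early's and Mid's payoffs gives 6q − 5 = −11q + 7 ⇒ q = 12/17.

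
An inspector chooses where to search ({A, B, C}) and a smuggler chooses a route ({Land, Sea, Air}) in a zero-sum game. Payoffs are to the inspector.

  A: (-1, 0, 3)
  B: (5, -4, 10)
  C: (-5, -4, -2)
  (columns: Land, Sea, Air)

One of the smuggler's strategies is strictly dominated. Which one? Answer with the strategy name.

Land holds the inspector's payoff strictly below Air in every row: -1 < 3, 5 < 10, -5 < -2.
So Air is strictly dominated for the smuggler.

Air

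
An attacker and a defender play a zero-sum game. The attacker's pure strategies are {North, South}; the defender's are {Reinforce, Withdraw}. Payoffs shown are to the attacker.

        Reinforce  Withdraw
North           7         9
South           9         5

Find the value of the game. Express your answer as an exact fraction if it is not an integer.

Row minima: North → 7, South → 5; maximin = 7.
Column maxima: Reinforce → 9, Withdraw → 9; minimax = 9.
7 ≠ 9, so there is no saddle point; optimal play is mixed.
Let the attacker play North with probability p. Expected payoff against Reinforce: 7p + 9(1−p) = −2p + 9; against Withdraw: 9p + 5(1−p) = 4p + 5.
Setting these equal: −2p + 9 = 4p + 5 ⇒ −6p = -4 ⇒ p = 2/3, and the value is (-2)·(2/3) + 9 = 23/3.
For the defender: with q = P(Reinforce), equating North's and South's payoffs gives −2q + 9 = 4q + 5 ⇒ q = 2/3.

23/3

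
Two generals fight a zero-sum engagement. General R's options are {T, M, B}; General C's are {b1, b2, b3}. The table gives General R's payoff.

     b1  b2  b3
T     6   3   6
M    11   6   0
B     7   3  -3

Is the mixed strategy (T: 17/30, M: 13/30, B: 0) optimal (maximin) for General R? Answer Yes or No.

No

Against b1 this mix gives (17/30)·6 + (13/30)·11 = 49/6.
Against b2 this mix gives (17/30)·3 + (13/30)·6 = 43/10.
Against b3 this mix gives (17/30)·6 + (13/30)·0 = 17/5.
General C will play b3, holding General R to 17/5. Shifting weight toward the row that does better against b3 would raise this floor (the equalizing mix achieves 4 against both b3 and b2), so the proposed strategy is not optimal.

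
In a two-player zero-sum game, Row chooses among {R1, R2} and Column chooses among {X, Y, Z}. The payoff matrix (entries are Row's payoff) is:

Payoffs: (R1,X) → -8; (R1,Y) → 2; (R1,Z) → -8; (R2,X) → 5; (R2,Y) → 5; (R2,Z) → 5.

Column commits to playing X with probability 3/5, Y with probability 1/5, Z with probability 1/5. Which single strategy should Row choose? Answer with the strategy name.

Expected payoff of R1: (3/5)·(-8) + (1/5)·2 + (1/5)·(-8) = -6.
Expected payoff of R2: (3/5)·5 + (1/5)·5 + (1/5)·5 = 5.
The largest is 5, so Row's best response is R2.

R2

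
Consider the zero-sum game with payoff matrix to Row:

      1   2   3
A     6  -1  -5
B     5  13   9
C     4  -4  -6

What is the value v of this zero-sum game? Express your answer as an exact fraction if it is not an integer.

Row minima: A → -5, B → 5, C → -6; maximin = 5.
Column maxima: 1 → 6, 2 → 13, 3 → 9; minimax = 6.
5 ≠ 6, so there is no saddle point; optimal play is mixed.
C is strictly dominated by A, so Row never plays it.
2 is strictly dominated by 3 (it gives Row strictly more in every row), so Column never plays it.
On the remaining 2×2 (A, B vs 1, 3):
Let Row play A with probability p. Expected payoff against 1: 6p + 5(1−p) = p + 5; against 3: (-5)p + 9(1−p) = −14p + 9.
Setting these equal: p + 5 = −14p + 9 ⇒ 15p = 4 ⇒ p = 4/15, and the value is (1)·(4/15) + 5 = 79/15.
For Column: with q = P(1), equating A's and B's payoffs gives 11q − 5 = −4q + 9 ⇒ q = 14/15.

79/15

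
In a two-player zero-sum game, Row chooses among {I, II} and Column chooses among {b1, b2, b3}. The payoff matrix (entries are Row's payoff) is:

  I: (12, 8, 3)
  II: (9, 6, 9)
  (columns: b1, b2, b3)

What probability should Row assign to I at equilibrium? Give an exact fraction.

3/8

Row minima: I → 3, II → 6; maximin = 6.
Column maxima: b1 → 12, b2 → 8, b3 → 9; minimax = 8.
6 ≠ 8, so there is no saddle point; optimal play is mixed.
b1 is strictly dominated by b2 (it gives Row strictly more in every row), so Column never plays it.
On the remaining 2×2 (I, II vs b2, b3):
Let Row play I with probability p. Expected payoff against b2: 8p + 6(1−p) = 2p + 6; against b3: 3p + 9(1−p) = −6p + 9.
Setting these equal: 2p + 6 = −6p + 9 ⇒ 8p = 3 ⇒ p = 3/8, and the value is (2)·(3/8) + 6 = 27/4.
For Column: with q = P(b2), equating I's and II's payoffs gives 5q + 3 = −3q + 9 ⇒ q = 3/4.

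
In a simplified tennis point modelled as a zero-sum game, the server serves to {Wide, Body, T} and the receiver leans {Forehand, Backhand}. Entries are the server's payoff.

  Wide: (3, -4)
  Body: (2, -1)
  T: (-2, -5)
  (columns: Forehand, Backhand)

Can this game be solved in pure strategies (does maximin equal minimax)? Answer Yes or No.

Row minima: Wide → -4, Body → -1, T → -5; maximin = -1.
Column maxima: Forehand → 3, Backhand → -1; minimax = -1.
maximin = minimax = -1, so a saddle point exists.

Yes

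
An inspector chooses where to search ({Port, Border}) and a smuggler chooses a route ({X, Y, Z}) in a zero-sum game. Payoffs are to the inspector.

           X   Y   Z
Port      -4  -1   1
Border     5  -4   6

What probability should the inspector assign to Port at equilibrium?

Row minima: Port → -4, Border → -4; maximin = -4.
Column maxima: X → 5, Y → -1, Z → 6; minimax = -1.
-4 ≠ -1, so there is no saddle point; optimal play is mixed.
Z is strictly dominated by X (it gives the inspector strictly more in every row), so the smuggler never plays it.
On the remaining 2×2 (Port, Border vs X, Y):
Let the inspector play Port with probability p. Expected payoff against X: (-4)p + 5(1−p) = −9p + 5; against Y: (-1)p + (-4)(1−p) = 3p − 4.
Setting these equal: −9p + 5 = 3p − 4 ⇒ −12p = -9 ⇒ p = 3/4, and the value is (-9)·(3/4) + 5 = -7/4.
For the smuggler: with q = P(X), equating Port's and Border's payoffs gives −3q − 1 = 9q − 4 ⇒ q = 1/4.

3/4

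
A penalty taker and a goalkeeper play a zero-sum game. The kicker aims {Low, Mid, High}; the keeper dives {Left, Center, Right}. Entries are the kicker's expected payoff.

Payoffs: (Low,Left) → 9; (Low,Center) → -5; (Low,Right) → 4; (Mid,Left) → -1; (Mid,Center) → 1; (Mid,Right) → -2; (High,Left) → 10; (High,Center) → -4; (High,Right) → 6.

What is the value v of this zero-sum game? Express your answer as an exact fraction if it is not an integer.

Row minima: Low → -5, Mid → -2, High → -4; maximin = -2.
Column maxima: Left → 10, Center → 1, Right → 6; minimax = 1.
-2 ≠ 1, so there is no saddle point; optimal play is mixed.
Low is strictly dominated by High, so the kicker never plays it.
Left is strictly dominated by Right (it gives the kicker strictly more in every row), so the keeper never plays it.
On the remaining 2×2 (Mid, High vs Center, Right):
Let the kicker play Mid with probability p. Expected payoff against Center: 1p + (-4)(1−p) = 5p − 4; against Right: (-2)p + 6(1−p) = −8p + 6.
Setting these equal: 5p − 4 = −8p + 6 ⇒ 13p = 10 ⇒ p = 10/13, and the value is (5)·(10/13) − 4 = -2/13.
For the keeper: with q = P(Center), equating Mid's and High's payoffs gives 3q − 2 = −10q + 6 ⇒ q = 8/13.

-2/13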